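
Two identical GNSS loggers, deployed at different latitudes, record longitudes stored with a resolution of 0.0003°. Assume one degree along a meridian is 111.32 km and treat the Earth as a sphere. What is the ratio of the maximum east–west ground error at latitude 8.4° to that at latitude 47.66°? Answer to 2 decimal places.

With a 0.0003° grid the true value lies within half a step, ±0.0003°/2 = ±0.00015°, of the stored one.
At 8.4°: 0.00015° × 111320 × cos 8.4° = 0.00015 × 111320 × 0.9893 ≈ 16.519 m.
Error at 47.66° = 0.00015° × 111320 × cos 47.66° ≈ 16.698 × 0.6735 = 11.247 m.
The ratio reduces to cos 8.4° / cos 47.66° = 0.9893/0.6735 ≈ 1.4688.

1.47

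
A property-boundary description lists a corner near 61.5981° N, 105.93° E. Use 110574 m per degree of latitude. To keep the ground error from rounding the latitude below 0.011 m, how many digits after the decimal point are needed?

7

One degree of latitude covers 110574 m.
Rounding to N decimal places gives at most 0.5 × 10⁻ᴺ degrees of error, i.e. 0.5 × 10⁻ᴺ × 110574 m.
Need 0.5 × 110574 × 10⁻ᴺ ≤ 0.011 → 10⁻ᴺ ≤ 1.990e-07, so N ≥ 6.70.
At 6 places the error can reach 0.0553 m, but 7 places keeps it to 0.00553 m.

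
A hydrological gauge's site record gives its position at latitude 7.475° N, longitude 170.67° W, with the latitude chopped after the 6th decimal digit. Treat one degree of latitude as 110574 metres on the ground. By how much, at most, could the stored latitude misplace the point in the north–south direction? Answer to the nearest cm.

Truncating at 6 decimal places can drop up to a full unit in the last place, so the latitude may be off by as much as 1e-06°.
So the N–S error is at most 1e-06 × 110574 = 0.110574 m.
That is 0.110574 m = 11.057 cm.

11 cm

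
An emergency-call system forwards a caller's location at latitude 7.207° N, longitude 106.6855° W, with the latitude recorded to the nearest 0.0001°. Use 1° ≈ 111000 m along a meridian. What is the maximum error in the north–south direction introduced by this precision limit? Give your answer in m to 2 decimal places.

Rounding to 4 decimal places leaves the latitude within ±5e-05° of the true value.
Along the meridian that is 5e-05° × 111000 m/° = 5.55 m.

5.55 m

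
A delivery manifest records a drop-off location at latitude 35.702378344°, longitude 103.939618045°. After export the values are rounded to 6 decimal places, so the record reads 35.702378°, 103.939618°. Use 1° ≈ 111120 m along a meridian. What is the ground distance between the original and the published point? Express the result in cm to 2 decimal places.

3.84 cm

The latitude changed by +0.000000344° and the longitude by +0.000000045°.
N–S: 0.000000344° × 111120 m/° = 0.0382253 m.
E–W at 35.7024°: 0.000000045° × 111120 × cos 35.7024° = 0.000000045 × 111120 × 0.8121 ≈ 0.00406062 m.
Combined displacement = (0.0382253² + 0.00406062²)^½ ≈ 0.0384404 m.
That is 0.0384404 m = 3.844 cm.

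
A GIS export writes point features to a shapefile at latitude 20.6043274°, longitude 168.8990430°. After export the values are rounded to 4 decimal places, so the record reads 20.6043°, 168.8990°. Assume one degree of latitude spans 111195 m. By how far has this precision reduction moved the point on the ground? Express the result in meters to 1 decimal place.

Δlat = 20.6043274 − 20.6043 = +0.0000274°; Δlon = 168.8990430 − 168.8990 = +0.0000430°.
North–south shift: 0.0000274 × 111195 = 3.04674 m.
E–W at 20.6043°: 0.0000430° × 111195 × cos 20.6043° = 0.0000430 × 111195 × 0.9360 ≈ 4.47553 m.
Distance: √(3.04674² + 4.47553²) ≈ 5.41415 m.

5.4 meters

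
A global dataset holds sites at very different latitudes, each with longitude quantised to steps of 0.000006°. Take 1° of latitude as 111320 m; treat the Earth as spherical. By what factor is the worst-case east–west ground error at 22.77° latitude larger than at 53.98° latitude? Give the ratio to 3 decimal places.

1.568

With a 0.000006° grid the true value lies within half a step, ±0.000006°/2 = ±3e-06°, of the stored one.
At 22.77°: 3e-06° × 111320 × cos 22.77° = 3e-06 × 111320 × 0.9221 ≈ 0.30793 m.
Error at 53.98° = 3e-06° × 111320 × cos 53.98° ≈ 0.33396 × 0.5881 = 0.19639 m.
The ratio reduces to cos 22.77° / cos 53.98° = 0.9221/0.5881 ≈ 1.5680.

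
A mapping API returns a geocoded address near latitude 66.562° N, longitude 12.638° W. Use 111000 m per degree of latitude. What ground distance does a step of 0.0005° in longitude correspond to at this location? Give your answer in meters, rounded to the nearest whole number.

22 meters

At 66.562° a degree of longitude is 111000 × cos 66.562° ≈ 44151 m, so 0.0005° corresponds to 22.0755 m.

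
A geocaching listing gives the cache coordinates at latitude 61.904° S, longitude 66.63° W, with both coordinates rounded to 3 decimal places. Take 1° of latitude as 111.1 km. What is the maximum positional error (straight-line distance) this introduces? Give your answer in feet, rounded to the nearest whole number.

201 feet

Rounding to 3 decimal places leaves each coordinate within ±0.0005° of the true value.
Latitude error → 0.0005 × 111100 = 55.55 m along the meridian.
East–west component at 61.904°: 0.0005° × 111100 × cos 61.904° ≈ 0.0005 × 52322.6 ≈ 26.1613 m.
Combining orthogonally: (55.55² + 26.1613²)^½ ≈ 61.4021 m.
Converting: 61.4021 m × 3.2808 ft/m ≈ 201.45 ft.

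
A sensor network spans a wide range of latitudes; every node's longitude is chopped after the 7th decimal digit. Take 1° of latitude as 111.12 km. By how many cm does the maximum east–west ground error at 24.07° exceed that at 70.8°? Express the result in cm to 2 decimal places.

0.65 cm

Truncating at 7 decimal places can drop up to a full unit in the last place, so the longitude may be off by as much as 1e-07°.
At 24.07°: 1e-07° × 111120 × cos 24.07° = 1e-07 × 111120 × 0.9130 ≈ 0.010146 m.
Error at 70.8° = 1e-07° × 111120 × cos 70.8° ≈ 0.011112 × 0.3289 = 0.0036544 m.
So the lower-latitude error exceeds the higher by 0.010146 − 0.0036544 = 0.0064914 m.
That is 0.00649142 m = 0.64914 cm.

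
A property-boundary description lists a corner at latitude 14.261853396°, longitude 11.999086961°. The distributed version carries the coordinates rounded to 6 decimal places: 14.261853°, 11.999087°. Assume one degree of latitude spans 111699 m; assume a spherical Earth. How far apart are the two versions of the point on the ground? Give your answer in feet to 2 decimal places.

Δlat = 14.261853396 − 14.261853 = +0.000000396°; Δlon = 11.999086961 − 11.999087 = -0.000000039°.
N–S: 0.000000396° × 111699 m/° = 0.0442328 m.
East–west at this latitude: -0.000000039° × 111699 × cos 14.2619° ≈ -0.000000039 × 108256 = -0.004222 m.
Combined displacement = (0.0442328² + 0.004222²)^½ ≈ 0.0444338 m.
Converting: 0.0444338 m × 3.2808 ft/m ≈ 0.14578 ft.

0.15 feet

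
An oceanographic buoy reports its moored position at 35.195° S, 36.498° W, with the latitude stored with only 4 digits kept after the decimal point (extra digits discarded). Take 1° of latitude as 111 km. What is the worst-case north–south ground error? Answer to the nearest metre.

Truncating at 4 decimal places can drop up to a full unit in the last place, so the latitude may be off by as much as 0.0001°.
Along the meridian that is 0.0001° × 111000 m/° = 11.1 m.

11 metres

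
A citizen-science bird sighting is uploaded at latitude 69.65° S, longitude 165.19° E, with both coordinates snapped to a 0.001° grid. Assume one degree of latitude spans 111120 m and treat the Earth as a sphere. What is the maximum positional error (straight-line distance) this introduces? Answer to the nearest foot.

With a 0.001° grid the true value lies within half a step, ±0.001°/2 = ±0.0005°, of the stored one.
N–S: 0.0005° × 111120 m/° = 55.56 m.
Longitude error → 0.0005 × 111120 × cos 69.65° = 0.0005 × 111120 × 0.3478 ≈ 19.3212 m.
The two errors are perpendicular, so the maximum displacement is √(55.56² + 19.3212²) ≈ 58.8237 m.
In feet: 58.8237 m ÷ 0.3048 ≈ 192.99 ft.

193 feet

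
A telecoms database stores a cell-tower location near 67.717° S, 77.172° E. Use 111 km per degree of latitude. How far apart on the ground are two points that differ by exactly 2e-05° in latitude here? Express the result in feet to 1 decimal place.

Along a meridian 2e-05° is 2e-05 × 111000 = 2.22 m.
In feet: 2.22 m ÷ 0.3048 ≈ 7.2835 ft.

7.3 feet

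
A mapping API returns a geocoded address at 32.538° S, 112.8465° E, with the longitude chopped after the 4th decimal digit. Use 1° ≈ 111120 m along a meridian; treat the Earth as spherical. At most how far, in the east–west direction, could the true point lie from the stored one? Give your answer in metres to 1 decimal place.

Truncating at 4 decimal places can drop up to a full unit in the last place, so the longitude may be off by as much as 0.0001°.
At latitude 32.538° a degree of longitude spans 111120 m × cos 32.538° = 111120 × 0.8430 ≈ 93678 m.
So at most 0.0001° × 93678 ≈ 9.3678 m east–west.

9.4 metres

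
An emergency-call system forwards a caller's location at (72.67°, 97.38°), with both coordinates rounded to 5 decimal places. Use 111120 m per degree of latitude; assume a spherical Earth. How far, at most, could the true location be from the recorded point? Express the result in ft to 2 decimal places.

1.90 ft

Rounding to 5 decimal places leaves each coordinate within ±5e-06° of the true value.
North–south component: 5e-06° × 111120 = 0.5556 m.
Longitude error → 5e-06 × 111120 × cos 72.67° = 5e-06 × 111120 × 0.2979 ≈ 0.165499 m.
Combining orthogonally: (0.5556² + 0.165499²)^½ ≈ 0.579725 m.
In feet: 0.579725 m ÷ 0.3048 ≈ 1.902 ft.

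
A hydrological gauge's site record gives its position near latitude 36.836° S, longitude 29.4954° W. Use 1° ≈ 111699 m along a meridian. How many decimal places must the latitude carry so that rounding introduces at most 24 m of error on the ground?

4 decimal places

One degree of latitude covers 111699 m.
Rounding to N decimal places gives at most 0.5 × 10⁻ᴺ degrees of error, i.e. 0.5 × 10⁻ᴺ × 111699 m.
Need 0.5 × 111699 × 10⁻ᴺ ≤ 24 → 10⁻ᴺ ≤ 4.297e-04, so N ≥ 3.37.
At 3 places the error can reach 55.8 m, but 4 places keeps it to 5.58 m.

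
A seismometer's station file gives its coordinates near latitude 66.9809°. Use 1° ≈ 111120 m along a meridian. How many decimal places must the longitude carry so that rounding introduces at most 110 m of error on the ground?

3 decimal places

At 66.9809° one degree of longitude covers 111120 × cos 66.9809° ≈ 111120 × 0.3910 ≈ 43452.1 m.
With N decimal places the half-ulp bound is 0.5·10⁻ᴺ°, or 0.5·10⁻ᴺ × 43452.1 m on the ground.
Setting 21726.1 × 10⁻ᴺ ≤ 110 gives 10ᴺ ≥ 197.5, i.e. N ≥ 2.30.
N = 2 would give 217 m (too coarse); N = 3 gives 21.7 m ≤ 110 m.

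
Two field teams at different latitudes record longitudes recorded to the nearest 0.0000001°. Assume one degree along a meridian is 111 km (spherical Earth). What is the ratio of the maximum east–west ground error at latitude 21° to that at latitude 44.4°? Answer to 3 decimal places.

1.307

Rounding to 7 decimal places leaves the longitude within ±5e-08° of the true value.
Error at 21° = 5e-08° × 111000 × cos 21° ≈ 0.00555 × 0.9336 = 0.0051814 m.
At 44.4°: 5e-08° × 111000 × cos 44.4° = 5e-08 × 111000 × 0.7145 ≈ 0.0039653 m.
Ratio: 0.0051814 / 0.0039653 = cos 21° / cos 44.4° ≈ 1.3067.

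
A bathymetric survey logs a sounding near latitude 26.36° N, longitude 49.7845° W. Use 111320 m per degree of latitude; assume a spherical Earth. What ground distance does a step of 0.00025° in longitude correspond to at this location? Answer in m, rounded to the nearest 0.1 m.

0.00025° of longitude at 26.36° is 0.00025 × 111320 × cos 26.36° ≈ 0.00025 × 99745.2 = 24.9363 m.

24.9 m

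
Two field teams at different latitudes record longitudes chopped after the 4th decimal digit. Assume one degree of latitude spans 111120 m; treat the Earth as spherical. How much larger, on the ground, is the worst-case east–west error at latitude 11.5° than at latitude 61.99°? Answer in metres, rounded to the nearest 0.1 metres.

5.7 metres

Truncating at 4 decimal places can drop up to a full unit in the last place, so the longitude may be off by as much as 0.0001°.
At 11.5°: 0.0001° × 111120 × cos 11.5° = 0.0001 × 111120 × 0.9799 ≈ 10.889 m.
At 61.99°: 0.0001° × 111120 × cos 61.99° = 0.0001 × 111120 × 0.4696 ≈ 5.2185 m.
Difference: 10.889 − 5.2185 = 5.6704 m.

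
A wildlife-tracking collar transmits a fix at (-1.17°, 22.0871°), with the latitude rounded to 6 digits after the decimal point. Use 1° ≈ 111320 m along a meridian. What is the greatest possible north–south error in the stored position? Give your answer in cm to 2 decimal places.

Rounding to 6 decimal places leaves the latitude within ±5e-07° of the true value.
Along the meridian that is 5e-07° × 111320 m/° = 0.05566 m.
That is 0.05566 m = 5.566 cm.

5.57 cm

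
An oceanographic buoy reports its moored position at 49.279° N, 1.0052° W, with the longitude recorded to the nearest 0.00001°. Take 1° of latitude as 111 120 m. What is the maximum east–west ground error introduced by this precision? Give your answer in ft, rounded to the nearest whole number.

Rounding to 5 decimal places leaves the longitude within ±5e-06° of the true value.
At latitude 49.279° a degree of longitude spans 111120 m × cos 49.279° = 111120 × 0.6524 ≈ 72492 m.
Maximum E–W displacement: 5e-06 × 72492 = 0.36246 m.
Converting: 0.36246 m × 3.2808 ft/m ≈ 1.1892 ft.

1 ft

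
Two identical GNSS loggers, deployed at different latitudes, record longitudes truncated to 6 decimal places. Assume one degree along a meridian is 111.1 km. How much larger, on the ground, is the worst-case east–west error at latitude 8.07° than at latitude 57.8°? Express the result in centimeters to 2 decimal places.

5.08 centimeters

Truncating at 6 decimal places can drop up to a full unit in the last place, so the longitude may be off by as much as 1e-06°.
At 8.07°: 1e-06° × 111100 × cos 8.07° = 1e-06 × 111100 × 0.9901 ≈ 0.11 m.
Error at 57.8° = 1e-06° × 111100 × cos 57.8° ≈ 0.1111 × 0.5329 = 0.059203 m.
Difference: 0.11 − 0.059203 = 0.050797 m.
That is 0.0507973 m = 5.0797 cm.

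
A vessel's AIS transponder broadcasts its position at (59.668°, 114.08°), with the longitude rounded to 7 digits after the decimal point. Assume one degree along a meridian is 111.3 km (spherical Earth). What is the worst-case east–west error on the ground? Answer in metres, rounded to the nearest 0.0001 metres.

Rounding to 7 decimal places leaves the longitude within ±5e-08° of the true value.
Parallels shrink by cos φ, so at 59.668° a degree of longitude is 111300 × 0.5050 ≈ 56207.6 m.
Maximum E–W displacement: 5e-08 × 56207.6 = 0.00281038 m.

0.0028 metres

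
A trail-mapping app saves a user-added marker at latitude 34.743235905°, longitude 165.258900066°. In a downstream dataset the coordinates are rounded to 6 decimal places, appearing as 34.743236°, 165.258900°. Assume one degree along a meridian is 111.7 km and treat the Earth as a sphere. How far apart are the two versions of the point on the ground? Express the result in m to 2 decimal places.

0.01 m

Δlat = 34.743235905 − 34.743236 = -0.000000095°; Δlon = 165.258900066 − 165.258900 = +0.000000066°.
N–S: -0.000000095° × 111700 m/° = -0.0106115 m.
E–W at 34.7432°: 0.000000066° × 111700 × cos 34.7432° = 0.000000066 × 111700 × 0.8217 ≈ 0.00605784 m.
Hypotenuse of the two orthogonal shifts: √(0.0106115² + 0.00605784²) = 0.0122189 m.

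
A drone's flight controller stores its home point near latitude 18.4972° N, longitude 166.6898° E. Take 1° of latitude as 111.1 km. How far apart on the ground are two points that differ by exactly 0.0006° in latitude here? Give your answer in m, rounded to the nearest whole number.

0.0006° × 111100 m/° = 66.66 m.

67 m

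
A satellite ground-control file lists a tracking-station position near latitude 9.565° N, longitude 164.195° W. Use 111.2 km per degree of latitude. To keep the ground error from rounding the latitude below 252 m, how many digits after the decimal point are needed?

3

One degree of latitude covers 111200 m.
N decimal places → at most half a unit in the last place, 0.5 × 10⁻ᴺ° = 111200/2 × 10⁻ᴺ m.
Need 0.5 × 111200 × 10⁻ᴺ ≤ 252 → 10⁻ᴺ ≤ 4.532e-03, so N ≥ 2.34.
So 3 decimal places suffice (55.6 m); 2 would allow up to 556 m.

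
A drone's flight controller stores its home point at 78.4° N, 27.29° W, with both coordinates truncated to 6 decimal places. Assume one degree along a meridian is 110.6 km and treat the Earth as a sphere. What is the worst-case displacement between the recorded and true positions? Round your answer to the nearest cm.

Truncating at 6 decimal places can drop up to a full unit in the last place, so each coordinate may be off by as much as 1e-06°.
North–south component: 1e-06° × 110600 = 0.1106 m.
Longitude error → 1e-06 × 110600 × cos 78.4° = 1e-06 × 110600 × 0.2011 ≈ 0.0222392 m.
Worst case both components are at the extreme and orthogonal: √(0.1106² + 0.0222392²) ≈ 0.112814 m.
That is 0.112814 m = 11.281 cm.

11 cm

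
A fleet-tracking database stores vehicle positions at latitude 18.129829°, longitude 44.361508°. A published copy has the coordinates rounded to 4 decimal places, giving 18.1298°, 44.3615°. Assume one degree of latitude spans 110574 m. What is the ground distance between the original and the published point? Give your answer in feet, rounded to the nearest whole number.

11 feet

Δlat = 18.129829 − 18.1298 = +0.000029°; Δlon = 44.361508 − 44.3615 = +0.000008°.
North–south shift: 0.000029 × 110574 = 3.20665 m.
E–W at 18.1298°: 0.000008° × 110574 × cos 18.1298° = 0.000008 × 110574 × 0.9504 ≈ 0.840676 m.
Distance: √(3.20665² + 0.840676²) ≈ 3.31501 m.
Converting: 3.31501 m × 3.2808 ft/m ≈ 10.876 ft.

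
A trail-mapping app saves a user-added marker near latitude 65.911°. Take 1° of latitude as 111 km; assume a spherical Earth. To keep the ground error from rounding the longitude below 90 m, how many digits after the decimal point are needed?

3 decimal places

At 65.911° one degree of longitude covers 111000 × cos 65.911° ≈ 111000 × 0.4082 ≈ 45305.2 m.
N decimal places → at most half a unit in the last place, 0.5 × 10⁻ᴺ° = 45305.2/2 × 10⁻ᴺ m.
Setting 22652.6 × 10⁻ᴺ ≤ 90 gives 10ᴺ ≥ 251.7, i.e. N ≥ 2.40.
N = 2 would give 227 m (too coarse); N = 3 gives 22.7 m ≤ 90 m.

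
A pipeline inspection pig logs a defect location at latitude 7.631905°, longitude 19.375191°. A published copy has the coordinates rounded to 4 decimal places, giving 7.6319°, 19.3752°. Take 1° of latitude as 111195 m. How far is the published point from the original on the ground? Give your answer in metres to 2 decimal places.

1.14 metres

The latitude changed by +0.000005° and the longitude by -0.000009°.
North–south shift: 0.000005 × 111195 = 0.555975 m.
E–W at 7.6319°: -0.000009° × 111195 × cos 7.6319° = -0.000009 × 111195 × 0.9911 ≈ -0.99189 m.
Distance: √(0.555975² + 0.99189²) ≈ 1.13708 m.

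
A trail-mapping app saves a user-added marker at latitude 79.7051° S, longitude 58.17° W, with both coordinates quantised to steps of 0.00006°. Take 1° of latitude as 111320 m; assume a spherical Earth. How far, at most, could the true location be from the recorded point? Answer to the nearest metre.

3 metres

With a 0.00006° grid the true value lies within half a step, ±0.00006°/2 = ±3e-05°, of the stored one.
Latitude error → 3e-05 × 111320 = 3.3396 m along the meridian.
East–west component at 79.7051°: 3e-05° × 111320 × cos 79.7051° ≈ 3e-05 × 19894.5 ≈ 0.596835 m.
The two errors are perpendicular, so the maximum displacement is √(3.3396² + 0.596835²) ≈ 3.39251 m.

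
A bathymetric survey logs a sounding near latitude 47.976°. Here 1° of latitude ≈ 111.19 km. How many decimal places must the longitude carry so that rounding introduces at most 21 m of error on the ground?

4 decimal places

At 47.976° one degree of longitude covers 111190 × cos 47.976° ≈ 111190 × 0.6694 ≈ 74435.2 m.
N decimal places → at most half a unit in the last place, 0.5 × 10⁻ᴺ° = 74435.2/2 × 10⁻ᴺ m.
Setting 37217.6 × 10⁻ᴺ ≤ 21 gives 10ᴺ ≥ 1772, i.e. N ≥ 3.25.
At 3 places the error can reach 37.2 m, but 4 places keeps it to 3.72 m.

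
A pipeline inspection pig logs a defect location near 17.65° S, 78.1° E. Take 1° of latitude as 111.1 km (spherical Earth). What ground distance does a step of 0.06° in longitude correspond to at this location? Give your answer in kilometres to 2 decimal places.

6.35 kilometres

One degree of longitude here spans 111100 × cos 17.65° = 111100 × 0.9529 ≈ 105870 m; 0.06° of that is 6352.21 m.
That is 6352.21 m = 6.3522 km.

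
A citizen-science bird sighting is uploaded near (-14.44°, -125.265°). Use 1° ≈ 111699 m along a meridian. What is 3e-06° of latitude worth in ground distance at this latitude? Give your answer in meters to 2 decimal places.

Along a meridian 3e-06° is 3e-06 × 111699 = 0.335097 m.

0.34 meters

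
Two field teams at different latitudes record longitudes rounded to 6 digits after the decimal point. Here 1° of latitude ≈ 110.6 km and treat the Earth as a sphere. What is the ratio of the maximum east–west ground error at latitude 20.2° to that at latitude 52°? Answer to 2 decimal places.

Rounding to 6 decimal places leaves the longitude within ±5e-07° of the true value.
Error at 20.2° = 5e-07° × 110600 × cos 20.2° ≈ 0.0553 × 0.9385 = 0.051899 m.
At 52°: 5e-07° × 110600 × cos 52° = 5e-07 × 110600 × 0.6157 ≈ 0.034046 m.
Ratio: 0.051899 / 0.034046 = cos 20.2° / cos 52° ≈ 1.5244.

1.52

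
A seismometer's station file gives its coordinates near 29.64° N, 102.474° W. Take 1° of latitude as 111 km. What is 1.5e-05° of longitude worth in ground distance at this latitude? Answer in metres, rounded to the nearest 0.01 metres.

1.45 metres

One degree of longitude here spans 111000 × cos 29.64° = 111000 × 0.8691 ≈ 96475.6 m; 1.5e-05° of that is 1.44713 m.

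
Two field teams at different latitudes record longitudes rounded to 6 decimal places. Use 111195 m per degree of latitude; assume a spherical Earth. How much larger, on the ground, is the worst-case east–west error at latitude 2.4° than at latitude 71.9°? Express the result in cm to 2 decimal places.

3.83 cm

Rounding to 6 decimal places leaves the longitude within ±5e-07° of the true value.
Error at 2.4° = 5e-07° × 111195 × cos 2.4° ≈ 0.055597 × 0.9991 = 0.055549 m.
At 71.9°: 5e-07° × 111195 × cos 71.9° = 5e-07 × 111195 × 0.3107 ≈ 0.017273 m.
So the lower-latitude error exceeds the higher by 0.055549 − 0.017273 = 0.038276 m.
That is 0.0382759 m = 3.8276 cm.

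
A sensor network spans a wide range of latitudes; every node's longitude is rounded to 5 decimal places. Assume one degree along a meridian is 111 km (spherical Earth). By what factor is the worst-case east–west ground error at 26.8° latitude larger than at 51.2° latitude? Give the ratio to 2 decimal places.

Rounding to 5 decimal places leaves the longitude within ±5e-06° of the true value.
At 26.8°: 5e-06° × 111000 × cos 26.8° = 5e-06 × 111000 × 0.8926 ≈ 0.49539 m.
At 51.2°: 5e-06° × 111000 × cos 51.2° = 5e-06 × 111000 × 0.6266 ≈ 0.34777 m.
The ratio reduces to cos 26.8° / cos 51.2° = 0.8926/0.6266 ≈ 1.4245.

1.42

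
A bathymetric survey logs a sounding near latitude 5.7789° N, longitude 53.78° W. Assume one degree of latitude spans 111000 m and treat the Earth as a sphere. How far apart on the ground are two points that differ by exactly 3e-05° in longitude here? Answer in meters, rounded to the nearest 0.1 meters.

3.3 meters

One degree of longitude here spans 111000 × cos 5.7789° = 111000 × 0.9949 ≈ 110436 m; 3e-05° of that is 3.31308 m.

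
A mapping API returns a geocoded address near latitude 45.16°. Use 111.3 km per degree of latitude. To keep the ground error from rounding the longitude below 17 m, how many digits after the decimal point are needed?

At 45.16° one degree of longitude covers 111300 × cos 45.16° ≈ 111300 × 0.7051 ≈ 78480.9 m.
Rounding to N decimal places gives at most 0.5 × 10⁻ᴺ degrees of error, i.e. 0.5 × 10⁻ᴺ × 78480.9 m.
Setting 39240.5 × 10⁻ᴺ ≤ 17 gives 10ᴺ ≥ 2308, i.e. N ≥ 3.36.
N = 3 would give 39.2 m (too coarse); N = 4 gives 3.92 m ≤ 17 m.

4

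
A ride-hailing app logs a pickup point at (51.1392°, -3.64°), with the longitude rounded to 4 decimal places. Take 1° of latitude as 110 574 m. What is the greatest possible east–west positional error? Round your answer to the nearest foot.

11 feet

Rounding to 4 decimal places leaves the longitude within ±5e-05° of the true value.
At latitude 51.1392° a degree of longitude spans 110574 m × cos 51.1392° = 110574 × 0.6274 ≈ 69377.5 m.
So at most 5e-05° × 69377.5 ≈ 3.46887 m east–west.
Converting: 3.46887 m × 3.2808 ft/m ≈ 11.381 ft.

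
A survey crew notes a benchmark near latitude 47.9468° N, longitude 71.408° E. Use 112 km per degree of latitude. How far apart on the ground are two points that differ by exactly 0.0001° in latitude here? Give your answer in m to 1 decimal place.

11.2 m

Along a meridian 0.0001° is 0.0001 × 112000 = 11.2 m.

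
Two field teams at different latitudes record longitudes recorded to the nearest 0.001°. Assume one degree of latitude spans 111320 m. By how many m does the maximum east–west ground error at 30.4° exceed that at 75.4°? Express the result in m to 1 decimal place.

Rounding to 3 decimal places leaves the longitude within ±0.0005° of the true value.
At 30.4°: 0.0005° × 111320 × cos 30.4° = 0.0005 × 111320 × 0.8625 ≈ 48.008 m.
Error at 75.4° = 0.0005° × 111320 × cos 75.4° ≈ 55.66 × 0.2521 = 14.03 m.
Difference: 48.008 − 14.03 = 33.977 m.

34.0 m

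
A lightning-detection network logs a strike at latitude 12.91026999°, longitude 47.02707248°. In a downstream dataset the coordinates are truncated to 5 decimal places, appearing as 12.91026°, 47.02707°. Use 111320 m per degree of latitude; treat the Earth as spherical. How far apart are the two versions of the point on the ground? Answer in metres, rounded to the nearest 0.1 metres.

The latitude changed by +0.00000999° and the longitude by +0.00000248°.
N–S: 0.00000999° × 111320 m/° = 1.11209 m.
East–west at this latitude: 0.00000248° × 111320 × cos 12.9103° ≈ 0.00000248 × 108506 = 0.269095 m.
Distance: √(1.11209² + 0.269095²) ≈ 1.14418 m.

1.1 metres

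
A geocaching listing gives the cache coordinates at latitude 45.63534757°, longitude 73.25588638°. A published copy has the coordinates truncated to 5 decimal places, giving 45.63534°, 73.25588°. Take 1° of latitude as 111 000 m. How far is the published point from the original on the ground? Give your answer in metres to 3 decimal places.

0.975 metres

The latitude changed by +0.00000757° and the longitude by +0.00000638°.
North–south shift: 0.00000757 × 111000 = 0.84027 m.
E–W at 45.6353°: 0.00000638° × 111000 × cos 45.6353° = 0.00000638 × 111000 × 0.6992 ≈ 0.495175 m.
Hypotenuse of the two orthogonal shifts: √(0.84027² + 0.495175²) = 0.975322 m.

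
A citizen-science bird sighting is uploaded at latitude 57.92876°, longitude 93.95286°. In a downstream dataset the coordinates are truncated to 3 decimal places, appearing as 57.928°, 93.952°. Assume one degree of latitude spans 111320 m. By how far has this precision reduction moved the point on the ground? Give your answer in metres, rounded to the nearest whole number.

99 metres

The latitude changed by +0.00076° and the longitude by +0.00086°.
North–south shift: 0.00076 × 111320 = 84.6032 m.
East–west at this latitude: 0.00086° × 111320 × cos 57.928° ≈ 0.00086 × 59109.2 = 50.8339 m.
Hypotenuse of the two orthogonal shifts: √(84.6032² + 50.8339²) = 98.7005 m.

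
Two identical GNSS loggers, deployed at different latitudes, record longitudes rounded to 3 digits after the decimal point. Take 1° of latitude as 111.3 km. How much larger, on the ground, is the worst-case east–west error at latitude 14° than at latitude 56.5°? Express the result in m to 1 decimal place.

Rounding to 3 decimal places leaves the longitude within ±0.0005° of the true value.
Error at 14° = 0.0005° × 111300 × cos 14° ≈ 55.65 × 0.9703 = 53.997 m.
Error at 56.5° = 0.0005° × 111300 × cos 56.5° ≈ 55.65 × 0.5519 = 30.715 m.
So the lower-latitude error exceeds the higher by 53.997 − 30.715 = 23.282 m.

23.3 m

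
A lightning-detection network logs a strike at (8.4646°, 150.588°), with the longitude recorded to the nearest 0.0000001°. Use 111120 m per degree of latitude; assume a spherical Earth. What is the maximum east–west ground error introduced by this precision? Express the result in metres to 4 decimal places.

Rounding to 7 decimal places leaves the longitude within ±5e-08° of the true value.
One degree of longitude at 8.4646° is 111120 × cos 8.4646° ≈ 111120 × 0.9891 = 109910 m.
So at most 5e-08° × 109910 ≈ 0.00549548 m east–west.

0.0055 metres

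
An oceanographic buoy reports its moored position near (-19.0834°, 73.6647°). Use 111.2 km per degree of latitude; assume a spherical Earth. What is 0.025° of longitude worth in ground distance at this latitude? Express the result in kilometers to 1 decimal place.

2.6 kilometers

One degree of longitude here spans 111200 × cos 19.0834° = 111200 × 0.9450 ≈ 105089 m; 0.025° of that is 2627.22 m.
That is 2627.22 m = 2.6272 km.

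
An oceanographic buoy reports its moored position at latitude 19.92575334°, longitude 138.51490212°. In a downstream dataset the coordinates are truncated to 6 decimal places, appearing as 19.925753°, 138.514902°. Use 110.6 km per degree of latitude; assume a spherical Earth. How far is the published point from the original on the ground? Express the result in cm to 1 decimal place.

4.0 cm

Δlat = 19.92575334 − 19.925753 = +0.00000034°; Δlon = 138.51490212 − 138.514902 = +0.00000012°.
N–S: 0.00000034° × 110600 m/° = 0.037604 m.
E–W at 19.9258°: 0.00000012° × 110600 × cos 19.9258° = 0.00000012 × 110600 × 0.9401 ≈ 0.0124775 m.
Distance: √(0.037604² + 0.0124775²) ≈ 0.03962 m.
That is 0.03962 m = 3.962 cm.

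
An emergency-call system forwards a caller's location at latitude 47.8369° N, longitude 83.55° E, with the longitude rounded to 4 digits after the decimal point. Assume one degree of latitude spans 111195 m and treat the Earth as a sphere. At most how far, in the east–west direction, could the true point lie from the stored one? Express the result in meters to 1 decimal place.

3.7 meters

Rounding to 4 decimal places leaves the longitude within ±5e-05° of the true value.
Parallels shrink by cos φ, so at 47.8369° a degree of longitude is 111195 × 0.6712 ≈ 74638.9 m.
Maximum E–W displacement: 5e-05 × 74638.9 = 3.73195 m.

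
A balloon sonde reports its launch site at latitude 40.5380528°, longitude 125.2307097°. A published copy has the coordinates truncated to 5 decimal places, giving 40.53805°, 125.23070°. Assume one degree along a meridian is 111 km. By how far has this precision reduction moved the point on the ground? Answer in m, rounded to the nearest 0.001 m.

Δlat = 40.5380528 − 40.53805 = +0.0000028°; Δlon = 125.2307097 − 125.23070 = +0.0000097°.
N–S: 0.0000028° × 111000 m/° = 0.3108 m.
E–W at 40.538°: 0.0000097° × 111000 × cos 40.538° = 0.0000097 × 111000 × 0.7600 ≈ 0.818265 m.
Distance: √(0.3108² + 0.818265²) ≈ 0.875302 m.

0.875 m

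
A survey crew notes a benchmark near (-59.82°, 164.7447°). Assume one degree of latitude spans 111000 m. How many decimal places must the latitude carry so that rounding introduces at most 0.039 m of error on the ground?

One degree of latitude covers 111000 m.
N decimal places → at most half a unit in the last place, 0.5 × 10⁻ᴺ° = 111000/2 × 10⁻ᴺ m.
Setting 55500 × 10⁻ᴺ ≤ 0.039 gives 10ᴺ ≥ 1.423e+06, i.e. N ≥ 6.15.
N = 6 would give 0.0555 m (too coarse); N = 7 gives 0.00555 m ≤ 0.039 m.

7 decimal places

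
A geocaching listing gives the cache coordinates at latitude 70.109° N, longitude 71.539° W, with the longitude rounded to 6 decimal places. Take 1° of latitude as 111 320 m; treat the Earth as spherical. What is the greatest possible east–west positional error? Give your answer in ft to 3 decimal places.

Rounding to 6 decimal places leaves the longitude within ±5e-07° of the true value.
One degree of longitude at 70.109° is 111320 × cos 70.109° ≈ 111320 × 0.3402 = 37874.6 m.
So at most 5e-07° × 37874.6 ≈ 0.0189373 m east–west.
Converting: 0.0189373 m × 3.2808 ft/m ≈ 0.06213 ft.

0.062 ft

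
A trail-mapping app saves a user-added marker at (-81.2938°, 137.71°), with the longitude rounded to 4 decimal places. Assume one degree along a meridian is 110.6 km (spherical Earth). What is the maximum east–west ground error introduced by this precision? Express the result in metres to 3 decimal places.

Rounding to 4 decimal places leaves the longitude within ±5e-05° of the true value.
At latitude 81.2938° a degree of longitude spans 110600 m × cos 81.2938° = 110600 × 0.1514 ≈ 16741.3 m.
East–west error: 5e-05° × 16741.3 m/° ≈ 0.837064 m.

0.837 metres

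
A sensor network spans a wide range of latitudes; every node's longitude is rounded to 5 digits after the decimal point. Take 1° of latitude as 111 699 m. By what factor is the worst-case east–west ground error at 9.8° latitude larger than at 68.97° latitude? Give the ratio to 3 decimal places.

2.746

Rounding to 5 decimal places leaves the longitude within ±5e-06° of the true value.
Error at 9.8° = 5e-06° × 111699 × cos 9.8° ≈ 0.5585 × 0.9854 = 0.55035 m.
At 68.97°: 5e-06° × 111699 × cos 68.97° = 5e-06 × 111699 × 0.3589 ≈ 0.20042 m.
The ratio reduces to cos 9.8° / cos 68.97° = 0.9854/0.3589 ≈ 2.7460.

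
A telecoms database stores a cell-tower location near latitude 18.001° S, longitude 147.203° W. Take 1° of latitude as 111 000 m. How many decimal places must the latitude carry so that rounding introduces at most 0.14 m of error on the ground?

One degree of latitude covers 111000 m.
Rounding to N decimal places gives at most 0.5 × 10⁻ᴺ degrees of error, i.e. 0.5 × 10⁻ᴺ × 111000 m.
Setting 55500 × 10⁻ᴺ ≤ 0.14 gives 10ᴺ ≥ 3.964e+05, i.e. N ≥ 5.60.
So 6 decimal places suffice (0.0555 m); 5 would allow up to 0.555 m.

6 decimal places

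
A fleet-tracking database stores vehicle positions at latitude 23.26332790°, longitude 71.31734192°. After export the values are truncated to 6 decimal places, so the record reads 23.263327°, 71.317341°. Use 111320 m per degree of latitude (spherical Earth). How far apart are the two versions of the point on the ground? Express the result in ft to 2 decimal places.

Δlat = 23.26332790 − 23.263327 = +0.00000090°; Δlon = 71.31734192 − 71.317341 = +0.00000092°.
N–S: 0.00000090° × 111320 m/° = 0.100188 m.
E–W at 23.2633°: 0.00000092° × 111320 × cos 23.2633° = 0.00000092 × 111320 × 0.9187 ≈ 0.094088 m.
Distance: √(0.100188² + 0.094088²) ≈ 0.137442 m.
Converting: 0.137442 m × 3.2808 ft/m ≈ 0.45092 ft.

0.45 ft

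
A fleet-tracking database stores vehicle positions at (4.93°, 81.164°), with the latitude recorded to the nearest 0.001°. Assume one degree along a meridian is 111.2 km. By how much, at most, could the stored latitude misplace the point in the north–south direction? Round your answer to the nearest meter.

56 meters

Rounding to 3 decimal places leaves the latitude within ±0.0005° of the true value.
North–south distance: 0.0005° × 111200 m/° = 55.6 m.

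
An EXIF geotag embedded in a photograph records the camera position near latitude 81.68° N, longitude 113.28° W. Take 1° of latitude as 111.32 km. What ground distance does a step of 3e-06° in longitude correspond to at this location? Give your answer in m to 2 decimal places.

One degree of longitude here spans 111320 × cos 81.68° = 111320 × 0.1447 ≈ 16108.2 m; 3e-06° of that is 0.0483245 m.

0.05 m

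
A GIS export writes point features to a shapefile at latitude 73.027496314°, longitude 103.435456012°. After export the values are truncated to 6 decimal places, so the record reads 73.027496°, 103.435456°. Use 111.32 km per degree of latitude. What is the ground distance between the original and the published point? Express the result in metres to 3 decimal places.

The latitude changed by +0.000000314° and the longitude by +0.000000012°.
N–S: 0.000000314° × 111320 m/° = 0.0349545 m.
East–west at this latitude: 0.000000012° × 111320 × cos 73.0275° ≈ 0.000000012 × 32495.7 = 0.000389949 m.
Hypotenuse of the two orthogonal shifts: √(0.0349545² + 0.000389949²) = 0.0349567 m.

0.035 metres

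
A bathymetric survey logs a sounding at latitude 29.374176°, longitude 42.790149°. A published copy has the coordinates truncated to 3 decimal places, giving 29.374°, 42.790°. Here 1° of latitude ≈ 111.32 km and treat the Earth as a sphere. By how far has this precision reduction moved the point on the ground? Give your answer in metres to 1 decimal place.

Δlat = 29.374176 − 29.374 = +0.000176°; Δlon = 42.790149 − 42.790 = +0.000149°.
N–S: 0.000176° × 111320 m/° = 19.5923 m.
East–west at this latitude: 0.000149° × 111320 × cos 29.374° ≈ 0.000149 × 97008.3 = 14.4542 m.
Hypotenuse of the two orthogonal shifts: √(19.5923² + 14.4542²) = 24.3472 m.

24.3 metres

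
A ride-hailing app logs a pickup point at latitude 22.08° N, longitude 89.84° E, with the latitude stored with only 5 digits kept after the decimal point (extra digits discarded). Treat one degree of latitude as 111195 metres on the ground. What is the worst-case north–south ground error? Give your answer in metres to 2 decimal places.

1.11 metres

Truncating at 5 decimal places can drop up to a full unit in the last place, so the latitude may be off by as much as 1e-05°.
Along the meridian that is 1e-05° × 111195 m/° = 1.11195 m.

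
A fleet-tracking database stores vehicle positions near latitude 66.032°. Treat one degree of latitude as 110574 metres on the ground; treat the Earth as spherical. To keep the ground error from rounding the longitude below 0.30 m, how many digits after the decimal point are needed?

5

At 66.032° one degree of longitude covers 110574 × cos 66.032° ≈ 110574 × 0.4062 ≈ 44918.1 m.
Rounding to N decimal places gives at most 0.5 × 10⁻ᴺ degrees of error, i.e. 0.5 × 10⁻ᴺ × 44918.1 m.
Need 0.5 × 44918.1 × 10⁻ᴺ ≤ 0.30 → 10⁻ᴺ ≤ 1.336e-05, so N ≥ 4.87.
At 4 places the error can reach 2.25 m, but 5 places keeps it to 0.225 m.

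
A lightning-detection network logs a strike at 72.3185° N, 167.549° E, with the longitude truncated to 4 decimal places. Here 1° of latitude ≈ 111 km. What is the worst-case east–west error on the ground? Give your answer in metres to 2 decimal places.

Truncating at 4 decimal places can drop up to a full unit in the last place, so the longitude may be off by as much as 0.0001°.
Parallels shrink by cos φ, so at 72.3185° a degree of longitude is 111000 × 0.3037 ≈ 33713.5 m.
Maximum E–W displacement: 0.0001 × 33713.5 = 3.37135 m.

3.37 metres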